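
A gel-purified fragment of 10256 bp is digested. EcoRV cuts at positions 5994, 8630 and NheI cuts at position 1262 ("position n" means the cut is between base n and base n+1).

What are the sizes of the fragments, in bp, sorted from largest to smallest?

4732, 2636, 1626, 1262 bp

Combined cut positions (sorted): 1262, 5994, 8630.
Linear molecule, 3 cuts → 4 fragments:
  1262 − 0 = 1262 bp
  5994 − 1262 = 4732 bp
  8630 − 5994 = 2636 bp
  10256 − 8630 = 1626 bp
Sorted largest to smallest: 4732, 2636, 1626, 1262 bp.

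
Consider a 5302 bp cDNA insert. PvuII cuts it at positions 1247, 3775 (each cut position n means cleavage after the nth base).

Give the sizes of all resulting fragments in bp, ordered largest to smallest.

Linear molecule, 2 cuts → 3 fragments:
  1247 − 0 = 1247 bp
  3775 − 1247 = 2528 bp
  5302 − 3775 = 1527 bp
Sorted largest to smallest: 2528, 1527, 1247 bp.

2528, 1527, 1247 bp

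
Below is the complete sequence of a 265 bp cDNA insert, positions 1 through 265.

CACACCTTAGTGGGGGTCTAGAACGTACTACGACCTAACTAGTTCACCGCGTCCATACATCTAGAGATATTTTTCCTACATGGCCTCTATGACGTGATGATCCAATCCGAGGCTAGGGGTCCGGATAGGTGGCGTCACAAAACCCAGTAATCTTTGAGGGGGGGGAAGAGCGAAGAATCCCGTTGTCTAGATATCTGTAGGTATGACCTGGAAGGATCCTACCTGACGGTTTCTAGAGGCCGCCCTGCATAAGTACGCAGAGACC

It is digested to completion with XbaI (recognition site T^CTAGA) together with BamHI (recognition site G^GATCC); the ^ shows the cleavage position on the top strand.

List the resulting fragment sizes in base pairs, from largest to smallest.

126, 43, 33, 28, 18, 17 bp

XbaI sites (TCTAGA) start at positions 17, 60, 186, 232.
XbaI cuts after the first base of each site, so after positions 17, 60, 186, 232.
The BamHI site (GGATCC) starts at position 214.
BamHI cuts after the first base of each site, so after position 214.
Combined cut positions: 17, 60, 186, 214, 232.
Linear molecule, 5 cuts → 6 fragments:
  1–17 → 17 bp
  18–60 → 43 bp
  61–186 → 126 bp
  187–214 → 28 bp
  215–232 → 18 bp
  233–265 → 33 bp
Sorted largest to smallest: 126, 43, 33, 28, 18, 17 bp.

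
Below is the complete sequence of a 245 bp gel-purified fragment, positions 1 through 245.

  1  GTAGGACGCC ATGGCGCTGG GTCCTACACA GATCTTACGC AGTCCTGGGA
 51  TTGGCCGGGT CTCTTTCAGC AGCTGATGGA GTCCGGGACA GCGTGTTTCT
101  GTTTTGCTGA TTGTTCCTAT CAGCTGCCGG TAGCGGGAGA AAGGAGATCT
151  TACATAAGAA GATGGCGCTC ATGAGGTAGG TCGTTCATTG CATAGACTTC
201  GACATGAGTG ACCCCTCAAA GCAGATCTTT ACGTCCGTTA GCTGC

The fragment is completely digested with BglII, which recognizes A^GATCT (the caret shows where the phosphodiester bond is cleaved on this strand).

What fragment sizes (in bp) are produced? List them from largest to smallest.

115, 78, 30, 22 bp

BglII sites (AGATCT) start at positions 30, 145, 223.
BglII cuts after the first base of each site, so after positions 30, 145, 223.
Linear molecule, 3 cuts → 4 fragments:
  1–30 → 30 bp
  31–145 → 115 bp
  146–223 → 78 bp
  224–245 → 22 bp
Sorted largest to smallest: 115, 78, 30, 22 bp.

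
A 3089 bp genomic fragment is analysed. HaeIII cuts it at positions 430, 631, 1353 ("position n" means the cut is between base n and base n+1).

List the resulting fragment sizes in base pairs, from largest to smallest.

1736, 722, 430, 201 bp

Linear molecule, 3 cuts → 4 fragments:
  430 − 0 = 430 bp
  631 − 430 = 201 bp
  1353 − 631 = 722 bp
  3089 − 1353 = 1736 bp
Sorted largest to smallest: 1736, 722, 430, 201 bp.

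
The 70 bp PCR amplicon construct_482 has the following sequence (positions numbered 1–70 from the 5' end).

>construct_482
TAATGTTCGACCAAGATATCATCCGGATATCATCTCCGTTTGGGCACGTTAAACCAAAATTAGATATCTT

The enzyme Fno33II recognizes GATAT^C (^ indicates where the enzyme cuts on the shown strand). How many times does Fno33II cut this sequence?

GATATC occurs starting at positions 15, 26, 63.
Fno33II cuts at 3 sites.

3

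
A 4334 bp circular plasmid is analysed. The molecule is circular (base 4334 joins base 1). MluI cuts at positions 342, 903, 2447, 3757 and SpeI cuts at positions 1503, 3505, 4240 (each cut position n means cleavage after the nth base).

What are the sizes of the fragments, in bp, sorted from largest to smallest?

1058, 944, 600, 561, 483, 436, 252 bp

Combined cut positions (sorted): 342, 903, 1503, 2447, 3505, 3757, 4240.
Circular molecule, 7 cuts → 7 fragments:
  903 − 342 = 561 bp
  1503 − 903 = 600 bp
  2447 − 1503 = 944 bp
  3505 − 2447 = 1058 bp
  3757 − 3505 = 252 bp
  4240 − 3757 = 483 bp
  wrap: 4334 − 4240 + 342 = 436 bp
Sorted largest to smallest: 1058, 944, 600, 561, 483, 436, 252 bp.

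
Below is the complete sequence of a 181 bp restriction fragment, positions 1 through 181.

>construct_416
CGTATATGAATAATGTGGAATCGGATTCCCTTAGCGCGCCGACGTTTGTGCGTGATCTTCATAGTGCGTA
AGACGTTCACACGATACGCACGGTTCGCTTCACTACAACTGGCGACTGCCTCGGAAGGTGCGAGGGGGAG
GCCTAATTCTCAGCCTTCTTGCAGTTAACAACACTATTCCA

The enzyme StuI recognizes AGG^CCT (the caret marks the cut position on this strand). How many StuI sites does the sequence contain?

AGGCCT occurs starting at position 139.
StuI cuts at 1 site.

1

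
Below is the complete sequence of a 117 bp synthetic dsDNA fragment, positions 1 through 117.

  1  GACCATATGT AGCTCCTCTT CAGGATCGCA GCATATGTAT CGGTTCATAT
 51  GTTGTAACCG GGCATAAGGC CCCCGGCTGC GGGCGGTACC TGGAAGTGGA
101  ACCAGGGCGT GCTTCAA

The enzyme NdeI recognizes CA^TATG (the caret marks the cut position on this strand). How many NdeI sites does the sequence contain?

3

CATATG occurs starting at positions 4, 32, 46.
NdeI cuts at 3 sites.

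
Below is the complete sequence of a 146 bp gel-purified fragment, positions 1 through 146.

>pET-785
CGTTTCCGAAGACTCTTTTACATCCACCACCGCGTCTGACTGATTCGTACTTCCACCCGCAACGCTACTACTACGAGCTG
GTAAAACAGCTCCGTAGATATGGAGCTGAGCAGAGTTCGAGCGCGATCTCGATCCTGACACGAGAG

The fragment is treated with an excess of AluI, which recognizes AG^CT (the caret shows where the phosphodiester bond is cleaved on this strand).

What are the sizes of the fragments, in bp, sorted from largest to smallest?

77, 41, 16, 12 bp

AluI sites (AGCT) start at positions 76, 88, 104.
AluI cuts after base 2 of each site, so after positions 77, 89, 105.
Linear molecule, 3 cuts → 4 fragments:
  1–77 → 77 bp
  78–89 → 12 bp
  90–105 → 16 bp
  106–146 → 41 bp
Sorted largest to smallest: 77, 41, 16, 12 bp.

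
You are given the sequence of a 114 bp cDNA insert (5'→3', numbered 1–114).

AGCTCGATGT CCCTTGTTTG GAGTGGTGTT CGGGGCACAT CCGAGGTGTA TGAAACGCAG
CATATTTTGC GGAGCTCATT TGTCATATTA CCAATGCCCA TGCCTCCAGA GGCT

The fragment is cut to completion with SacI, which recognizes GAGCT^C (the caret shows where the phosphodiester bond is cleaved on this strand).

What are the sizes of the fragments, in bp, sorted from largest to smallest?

The SacI site (GAGCTC) starts at position 72.
SacI cuts after base 5 of each site (before the last base), so after position 76.
Linear molecule, 1 cut → 2 fragments:
  1–76 → 76 bp
  77–114 → 38 bp
Sorted largest to smallest: 76, 38 bp.

76, 38 bp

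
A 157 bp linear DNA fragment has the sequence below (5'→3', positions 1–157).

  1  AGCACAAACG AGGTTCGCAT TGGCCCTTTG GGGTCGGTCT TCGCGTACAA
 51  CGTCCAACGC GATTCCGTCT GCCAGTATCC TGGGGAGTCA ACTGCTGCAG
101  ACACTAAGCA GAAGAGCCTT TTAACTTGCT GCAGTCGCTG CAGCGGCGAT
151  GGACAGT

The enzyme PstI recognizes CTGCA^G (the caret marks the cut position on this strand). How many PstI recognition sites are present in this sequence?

CTGCAG occurs starting at positions 95, 129, 138.
PstI cuts at 3 sites.

3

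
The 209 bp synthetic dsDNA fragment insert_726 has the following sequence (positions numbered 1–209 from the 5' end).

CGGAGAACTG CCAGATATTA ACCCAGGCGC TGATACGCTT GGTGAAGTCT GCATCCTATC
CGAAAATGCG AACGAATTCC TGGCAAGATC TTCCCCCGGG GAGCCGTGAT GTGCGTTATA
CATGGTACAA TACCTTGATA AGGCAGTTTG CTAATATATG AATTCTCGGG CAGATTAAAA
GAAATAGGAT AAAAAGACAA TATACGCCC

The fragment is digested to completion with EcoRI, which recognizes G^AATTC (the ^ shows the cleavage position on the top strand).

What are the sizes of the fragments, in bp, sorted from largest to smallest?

EcoRI sites (GAATTC) start at positions 74, 160.
EcoRI cuts after the first base of each site, so after positions 74, 160.
Linear molecule, 2 cuts → 3 fragments:
  1–74 → 74 bp
  75–160 → 86 bp
  161–209 → 49 bp
Sorted largest to smallest: 86, 74, 49 bp.

86, 74, 49 bp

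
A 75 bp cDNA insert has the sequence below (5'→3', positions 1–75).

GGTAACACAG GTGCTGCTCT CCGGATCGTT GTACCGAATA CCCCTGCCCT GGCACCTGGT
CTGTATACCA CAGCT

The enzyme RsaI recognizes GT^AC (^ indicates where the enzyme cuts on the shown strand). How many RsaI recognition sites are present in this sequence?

1

GTAC occurs starting at position 31.
RsaI cuts at 1 site.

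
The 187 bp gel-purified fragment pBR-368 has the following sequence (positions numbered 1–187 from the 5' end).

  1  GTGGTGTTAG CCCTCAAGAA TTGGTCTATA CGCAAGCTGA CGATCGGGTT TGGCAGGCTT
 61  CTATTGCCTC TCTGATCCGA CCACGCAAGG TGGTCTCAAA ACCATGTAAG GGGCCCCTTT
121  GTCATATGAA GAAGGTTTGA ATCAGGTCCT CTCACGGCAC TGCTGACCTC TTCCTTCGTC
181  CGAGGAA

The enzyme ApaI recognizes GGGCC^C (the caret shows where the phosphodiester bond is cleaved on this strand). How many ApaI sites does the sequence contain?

GGGCCC occurs starting at position 111.
ApaI cuts at 1 site.

1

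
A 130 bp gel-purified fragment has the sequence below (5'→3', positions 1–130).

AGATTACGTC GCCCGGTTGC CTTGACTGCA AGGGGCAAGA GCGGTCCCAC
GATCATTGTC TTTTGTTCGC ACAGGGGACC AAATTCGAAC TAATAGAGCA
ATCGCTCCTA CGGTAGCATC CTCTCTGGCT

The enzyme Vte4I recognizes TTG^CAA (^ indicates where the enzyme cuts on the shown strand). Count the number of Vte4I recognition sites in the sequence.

No occurrence of TTGCAA is present in the sequence.
Vte4I does not cut: 0 sites.

0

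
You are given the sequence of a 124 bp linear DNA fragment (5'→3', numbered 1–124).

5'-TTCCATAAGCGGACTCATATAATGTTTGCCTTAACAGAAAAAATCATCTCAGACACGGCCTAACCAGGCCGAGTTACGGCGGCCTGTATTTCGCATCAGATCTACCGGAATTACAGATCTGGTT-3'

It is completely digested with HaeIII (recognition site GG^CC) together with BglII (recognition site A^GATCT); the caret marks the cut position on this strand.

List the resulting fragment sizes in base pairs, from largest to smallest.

58, 17, 16, 14, 10, 9 bp

HaeIII sites (GGCC) start at positions 57, 67, 81.
HaeIII cuts after base 2 of each site, so after positions 58, 68, 82.
BglII sites (AGATCT) start at positions 98, 115.
BglII cuts after the first base of each site, so after positions 98, 115.
Combined cut positions: 58, 68, 82, 98, 115.
Linear molecule, 5 cuts → 6 fragments:
  1–58 → 58 bp
  59–68 → 10 bp
  69–82 → 14 bp
  83–98 → 16 bp
  99–115 → 17 bp
  116–124 → 9 bp
Sorted largest to smallest: 58, 17, 16, 14, 10, 9 bp.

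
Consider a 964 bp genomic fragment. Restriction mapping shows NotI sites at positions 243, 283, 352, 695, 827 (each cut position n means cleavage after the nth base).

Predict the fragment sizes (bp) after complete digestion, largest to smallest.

Linear molecule, 5 cuts → 6 fragments:
  243 − 0 = 243 bp
  283 − 243 = 40 bp
  352 − 283 = 69 bp
  695 − 352 = 343 bp
  827 − 695 = 132 bp
  964 − 827 = 137 bp
Sorted largest to smallest: 343, 243, 137, 132, 69, 40 bp.

343, 243, 137, 132, 69, 40 bp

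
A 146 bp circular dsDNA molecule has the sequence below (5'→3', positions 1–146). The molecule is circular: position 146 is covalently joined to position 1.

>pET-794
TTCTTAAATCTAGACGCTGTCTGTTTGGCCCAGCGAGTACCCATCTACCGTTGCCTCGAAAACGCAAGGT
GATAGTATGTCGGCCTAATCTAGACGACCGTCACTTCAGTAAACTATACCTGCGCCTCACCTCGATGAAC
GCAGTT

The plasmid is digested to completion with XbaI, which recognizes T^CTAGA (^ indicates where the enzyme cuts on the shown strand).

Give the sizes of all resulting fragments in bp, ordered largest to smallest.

XbaI sites (TCTAGA) start at positions 9, 89.
XbaI cuts after the first base of each site, so after positions 9, 89.
Circular molecule, 2 cuts → 2 fragments:
  10–89 → 80 bp
  90–146 then 1–9 → 57 + 9 = 66 bp
Sorted largest to smallest: 80, 66 bp.

80, 66 bp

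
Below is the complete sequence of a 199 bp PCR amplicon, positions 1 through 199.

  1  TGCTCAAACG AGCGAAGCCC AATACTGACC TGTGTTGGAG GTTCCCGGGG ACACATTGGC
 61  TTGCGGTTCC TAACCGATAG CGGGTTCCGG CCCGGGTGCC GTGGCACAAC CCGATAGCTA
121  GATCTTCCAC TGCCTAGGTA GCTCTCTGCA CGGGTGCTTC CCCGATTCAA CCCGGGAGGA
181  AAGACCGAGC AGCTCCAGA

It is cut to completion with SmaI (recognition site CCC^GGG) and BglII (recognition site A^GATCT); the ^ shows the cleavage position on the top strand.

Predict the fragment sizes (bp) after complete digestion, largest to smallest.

53, 47, 46, 27, 26 bp

SmaI sites (CCCGGG) start at positions 44, 91, 171.
SmaI cuts after base 3 of each site, so after positions 46, 93, 173.
The BglII site (AGATCT) starts at position 120.
BglII cuts after the first base of each site, so after position 120.
Combined cut positions: 46, 93, 120, 173.
Linear molecule, 4 cuts → 5 fragments:
  1–46 → 46 bp
  47–93 → 47 bp
  94–120 → 27 bp
  121–173 → 53 bp
  174–199 → 26 bp
Sorted largest to smallest: 53, 47, 46, 27, 26 bp.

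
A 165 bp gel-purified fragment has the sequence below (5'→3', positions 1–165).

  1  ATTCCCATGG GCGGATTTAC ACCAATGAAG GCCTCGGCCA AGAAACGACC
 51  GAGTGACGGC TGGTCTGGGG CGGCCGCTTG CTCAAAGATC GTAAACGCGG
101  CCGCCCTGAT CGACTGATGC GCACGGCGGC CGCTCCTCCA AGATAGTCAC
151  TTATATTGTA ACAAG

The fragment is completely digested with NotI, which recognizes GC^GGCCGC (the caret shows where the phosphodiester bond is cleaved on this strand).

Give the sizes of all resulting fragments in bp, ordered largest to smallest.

NotI sites (GCGGCCGC) start at positions 70, 97, 126.
NotI cuts after base 2 of each site, so after positions 71, 98, 127.
Linear molecule, 3 cuts → 4 fragments:
  1–71 → 71 bp
  72–98 → 27 bp
  99–127 → 29 bp
  128–165 → 38 bp
Sorted largest to smallest: 71, 38, 29, 27 bp.

71, 38, 29, 27 bp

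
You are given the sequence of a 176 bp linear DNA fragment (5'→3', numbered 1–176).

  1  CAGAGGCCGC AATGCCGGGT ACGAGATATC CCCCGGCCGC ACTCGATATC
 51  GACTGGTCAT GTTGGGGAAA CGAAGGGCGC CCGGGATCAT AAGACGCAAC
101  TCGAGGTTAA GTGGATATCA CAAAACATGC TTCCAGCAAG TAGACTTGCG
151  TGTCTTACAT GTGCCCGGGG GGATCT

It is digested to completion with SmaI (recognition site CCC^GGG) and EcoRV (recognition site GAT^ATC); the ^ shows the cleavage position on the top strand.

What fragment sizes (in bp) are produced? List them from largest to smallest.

SmaI sites (CCCGGG) start at positions 80, 164.
SmaI cuts after base 3 of each site, so after positions 82, 166.
EcoRV sites (GATATC) start at positions 25, 45, 114.
EcoRV cuts after base 3 of each site, so after positions 27, 47, 116.
Combined cut positions: 27, 47, 82, 116, 166.
Linear molecule, 5 cuts → 6 fragments:
  1–27 → 27 bp
  28–47 → 20 bp
  48–82 → 35 bp
  83–116 → 34 bp
  117–166 → 50 bp
  167–176 → 10 bp
Sorted largest to smallest: 50, 35, 34, 27, 20, 10 bp.

50, 35, 34, 27, 20, 10 bp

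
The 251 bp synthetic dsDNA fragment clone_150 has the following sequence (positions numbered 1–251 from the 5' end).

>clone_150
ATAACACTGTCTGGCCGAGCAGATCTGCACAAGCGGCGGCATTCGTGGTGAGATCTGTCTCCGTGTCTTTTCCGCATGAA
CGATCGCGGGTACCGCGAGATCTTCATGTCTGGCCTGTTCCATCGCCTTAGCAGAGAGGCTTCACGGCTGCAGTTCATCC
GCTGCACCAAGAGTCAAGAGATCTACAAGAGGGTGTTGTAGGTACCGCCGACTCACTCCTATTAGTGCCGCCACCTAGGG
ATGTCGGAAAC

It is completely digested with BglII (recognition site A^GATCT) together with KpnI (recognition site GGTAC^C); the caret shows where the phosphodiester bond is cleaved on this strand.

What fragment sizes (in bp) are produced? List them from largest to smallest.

81, 46, 42, 30, 26, 21, 5 bp

BglII sites (AGATCT) start at positions 21, 51, 98, 179.
BglII cuts after the first base of each site, so after positions 21, 51, 98, 179.
KpnI sites (GGTACC) start at positions 89, 201.
KpnI cuts after base 5 of each site (before the last base), so after positions 93, 205.
Combined cut positions: 21, 51, 93, 98, 179, 205.
Linear molecule, 6 cuts → 7 fragments:
  1–21 → 21 bp
  22–51 → 30 bp
  52–93 → 42 bp
  94–98 → 5 bp
  99–179 → 81 bp
  180–205 → 26 bp
  206–251 → 46 bp
Sorted largest to smallest: 81, 46, 42, 30, 26, 21, 5 bp.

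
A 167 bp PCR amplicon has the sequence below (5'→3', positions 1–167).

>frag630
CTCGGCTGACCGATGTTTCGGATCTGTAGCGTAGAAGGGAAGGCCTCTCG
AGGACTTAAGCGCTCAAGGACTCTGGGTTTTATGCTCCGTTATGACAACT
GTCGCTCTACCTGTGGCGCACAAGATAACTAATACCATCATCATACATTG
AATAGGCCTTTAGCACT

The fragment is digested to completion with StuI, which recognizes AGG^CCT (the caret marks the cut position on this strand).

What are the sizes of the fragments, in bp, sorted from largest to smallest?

StuI sites (AGGCCT) start at positions 41, 154.
StuI cuts after base 3 of each site, so after positions 43, 156.
Linear molecule, 2 cuts → 3 fragments:
  1–43 → 43 bp
  44–156 → 113 bp
  157–167 → 11 bp
Sorted largest to smallest: 113, 43, 11 bp.

113, 43, 11 bp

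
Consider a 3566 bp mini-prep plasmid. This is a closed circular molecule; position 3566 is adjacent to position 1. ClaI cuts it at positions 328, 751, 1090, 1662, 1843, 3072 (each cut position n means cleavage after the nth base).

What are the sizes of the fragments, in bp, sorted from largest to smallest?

Circular molecule, 6 cuts → 6 fragments:
  751 − 328 = 423 bp
  1090 − 751 = 339 bp
  1662 − 1090 = 572 bp
  1843 − 1662 = 181 bp
  3072 − 1843 = 1229 bp
  wrap: 3566 − 3072 + 328 = 822 bp
Sorted largest to smallest: 1229, 822, 572, 423, 339, 181 bp.

1229, 822, 572, 423, 339, 181 bp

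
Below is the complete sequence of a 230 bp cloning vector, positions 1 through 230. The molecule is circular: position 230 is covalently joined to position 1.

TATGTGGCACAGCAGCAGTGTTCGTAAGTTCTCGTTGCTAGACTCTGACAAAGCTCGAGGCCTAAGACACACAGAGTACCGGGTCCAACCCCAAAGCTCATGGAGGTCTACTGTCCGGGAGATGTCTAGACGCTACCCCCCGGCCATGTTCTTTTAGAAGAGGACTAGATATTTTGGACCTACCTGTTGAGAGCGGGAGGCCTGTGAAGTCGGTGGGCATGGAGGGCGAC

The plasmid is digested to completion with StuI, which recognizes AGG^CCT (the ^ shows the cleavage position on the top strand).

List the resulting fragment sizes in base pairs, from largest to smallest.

StuI sites (AGGCCT) start at positions 58, 198.
StuI cuts after base 3 of each site, so after positions 60, 200.
Circular molecule, 2 cuts → 2 fragments:
  61–200 → 140 bp
  201–230 then 1–60 → 30 + 60 = 90 bp
Sorted largest to smallest: 140, 90 bp.

140, 90 bp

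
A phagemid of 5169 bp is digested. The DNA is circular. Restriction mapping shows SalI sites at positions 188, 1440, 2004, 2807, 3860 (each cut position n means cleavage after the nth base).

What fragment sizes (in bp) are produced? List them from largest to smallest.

Circular molecule, 5 cuts → 5 fragments:
  1440 − 188 = 1252 bp
  2004 − 1440 = 564 bp
  2807 − 2004 = 803 bp
  3860 − 2807 = 1053 bp
  wrap: 5169 − 3860 + 188 = 1497 bp
Sorted largest to smallest: 1497, 1252, 1053, 803, 564 bp.

1497, 1252, 1053, 803, 564 bp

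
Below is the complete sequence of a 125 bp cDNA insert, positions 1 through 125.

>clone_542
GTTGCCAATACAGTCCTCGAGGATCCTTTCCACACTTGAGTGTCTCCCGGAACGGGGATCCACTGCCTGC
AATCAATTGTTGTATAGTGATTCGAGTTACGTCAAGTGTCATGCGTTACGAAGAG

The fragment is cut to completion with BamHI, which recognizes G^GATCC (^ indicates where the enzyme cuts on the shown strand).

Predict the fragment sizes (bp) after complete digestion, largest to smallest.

69, 35, 21 bp

BamHI sites (GGATCC) start at positions 21, 56.
BamHI cuts after the first base of each site, so after positions 21, 56.
Linear molecule, 2 cuts → 3 fragments:
  1–21 → 21 bp
  22–56 → 35 bp
  57–125 → 69 bp
Sorted largest to smallest: 69, 35, 21 bp.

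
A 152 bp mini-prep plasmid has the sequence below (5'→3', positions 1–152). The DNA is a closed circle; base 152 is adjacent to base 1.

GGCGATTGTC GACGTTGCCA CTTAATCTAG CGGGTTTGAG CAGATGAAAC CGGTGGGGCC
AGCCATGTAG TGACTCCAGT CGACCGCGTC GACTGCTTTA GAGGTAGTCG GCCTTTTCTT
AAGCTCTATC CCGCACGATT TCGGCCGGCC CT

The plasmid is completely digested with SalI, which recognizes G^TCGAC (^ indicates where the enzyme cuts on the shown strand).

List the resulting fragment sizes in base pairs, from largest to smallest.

72, 71, 9 bp

SalI sites (GTCGAC) start at positions 8, 79, 88.
SalI cuts after the first base of each site, so after positions 8, 79, 88.
Circular molecule, 3 cuts → 3 fragments:
  9–79 → 71 bp
  80–88 → 9 bp
  89–152 then 1–8 → 64 + 8 = 72 bp
Sorted largest to smallest: 72, 71, 9 bp.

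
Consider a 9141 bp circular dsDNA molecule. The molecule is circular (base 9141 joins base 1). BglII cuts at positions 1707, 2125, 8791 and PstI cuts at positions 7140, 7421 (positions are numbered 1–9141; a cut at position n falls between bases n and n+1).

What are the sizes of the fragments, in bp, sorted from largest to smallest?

Combined cut positions (sorted): 1707, 2125, 7140, 7421, 8791.
Circular molecule, 5 cuts → 5 fragments:
  2125 − 1707 = 418 bp
  7140 − 2125 = 5015 bp
  7421 − 7140 = 281 bp
  8791 − 7421 = 1370 bp
  wrap: 9141 − 8791 + 1707 = 2057 bp
Sorted largest to smallest: 5015, 2057, 1370, 418, 281 bp.

5015, 2057, 1370, 418, 281 bp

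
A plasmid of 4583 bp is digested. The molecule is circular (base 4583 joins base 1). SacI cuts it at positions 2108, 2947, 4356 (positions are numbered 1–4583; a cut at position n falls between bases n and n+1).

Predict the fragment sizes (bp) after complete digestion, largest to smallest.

Circular molecule, 3 cuts → 3 fragments:
  2947 − 2108 = 839 bp
  4356 − 2947 = 1409 bp
  wrap: 4583 − 4356 + 2108 = 2335 bp
Sorted largest to smallest: 2335, 1409, 839 bp.

2335, 1409, 839 bp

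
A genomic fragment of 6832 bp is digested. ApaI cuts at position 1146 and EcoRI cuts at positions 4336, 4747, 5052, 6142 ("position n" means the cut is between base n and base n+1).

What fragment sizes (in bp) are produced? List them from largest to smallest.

3190, 1146, 1090, 690, 411, 305 bp

Combined cut positions (sorted): 1146, 4336, 4747, 5052, 6142.
Linear molecule, 5 cuts → 6 fragments:
  1146 − 0 = 1146 bp
  4336 − 1146 = 3190 bp
  4747 − 4336 = 411 bp
  5052 − 4747 = 305 bp
  6142 − 5052 = 1090 bp
  6832 − 6142 = 690 bp
Sorted largest to smallest: 3190, 1146, 1090, 690, 411, 305 bp.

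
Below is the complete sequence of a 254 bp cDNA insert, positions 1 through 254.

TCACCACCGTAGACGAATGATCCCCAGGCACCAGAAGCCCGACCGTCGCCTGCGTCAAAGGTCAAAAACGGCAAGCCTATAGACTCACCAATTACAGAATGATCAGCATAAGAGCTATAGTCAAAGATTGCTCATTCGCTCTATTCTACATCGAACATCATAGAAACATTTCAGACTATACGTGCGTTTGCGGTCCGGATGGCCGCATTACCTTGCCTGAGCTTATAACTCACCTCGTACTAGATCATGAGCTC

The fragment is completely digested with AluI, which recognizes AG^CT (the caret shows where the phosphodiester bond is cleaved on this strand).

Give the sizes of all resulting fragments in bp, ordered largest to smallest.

114, 107, 30, 3 bp

AluI sites (AGCT) start at positions 113, 220, 250.
AluI cuts after base 2 of each site, so after positions 114, 221, 251.
Linear molecule, 3 cuts → 4 fragments:
  1–114 → 114 bp
  115–221 → 107 bp
  222–251 → 30 bp
  252–254 → 3 bp
Sorted largest to smallest: 114, 107, 30, 3 bp.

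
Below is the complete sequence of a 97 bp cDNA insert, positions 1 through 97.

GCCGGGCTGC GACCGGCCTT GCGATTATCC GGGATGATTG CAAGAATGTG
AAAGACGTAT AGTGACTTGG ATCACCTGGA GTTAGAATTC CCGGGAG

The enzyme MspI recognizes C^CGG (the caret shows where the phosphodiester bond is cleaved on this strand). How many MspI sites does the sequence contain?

CCGG occurs starting at positions 2, 13, 29, 91.
MspI cuts at 4 sites.

4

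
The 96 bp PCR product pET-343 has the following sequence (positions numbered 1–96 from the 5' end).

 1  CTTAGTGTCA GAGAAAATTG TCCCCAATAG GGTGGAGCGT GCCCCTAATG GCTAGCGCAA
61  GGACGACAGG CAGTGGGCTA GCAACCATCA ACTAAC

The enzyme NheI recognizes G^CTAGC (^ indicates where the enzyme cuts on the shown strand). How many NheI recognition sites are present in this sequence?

2

GCTAGC occurs starting at positions 51, 77.
NheI cuts at 2 sites.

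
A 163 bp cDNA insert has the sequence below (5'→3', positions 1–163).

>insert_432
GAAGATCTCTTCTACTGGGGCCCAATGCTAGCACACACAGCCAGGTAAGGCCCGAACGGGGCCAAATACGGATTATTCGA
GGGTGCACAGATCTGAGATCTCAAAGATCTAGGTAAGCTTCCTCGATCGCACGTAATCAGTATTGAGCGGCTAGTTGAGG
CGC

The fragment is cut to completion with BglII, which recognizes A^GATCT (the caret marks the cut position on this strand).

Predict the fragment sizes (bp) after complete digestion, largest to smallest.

86, 58, 9, 7, 3 bp

BglII sites (AGATCT) start at positions 3, 89, 96, 105.
BglII cuts after the first base of each site, so after positions 3, 89, 96, 105.
Linear molecule, 4 cuts → 5 fragments:
  1–3 → 3 bp
  4–89 → 86 bp
  90–96 → 7 bp
  97–105 → 9 bp
  106–163 → 58 bp
Sorted largest to smallest: 86, 58, 9, 7, 3 bp.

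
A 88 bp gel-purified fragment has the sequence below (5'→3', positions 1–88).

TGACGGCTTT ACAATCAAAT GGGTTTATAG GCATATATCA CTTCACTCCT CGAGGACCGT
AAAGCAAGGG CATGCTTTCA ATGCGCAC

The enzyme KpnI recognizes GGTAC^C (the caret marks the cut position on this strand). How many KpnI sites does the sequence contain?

0

No occurrence of GGTACC is present in the sequence.
KpnI does not cut: 0 sites.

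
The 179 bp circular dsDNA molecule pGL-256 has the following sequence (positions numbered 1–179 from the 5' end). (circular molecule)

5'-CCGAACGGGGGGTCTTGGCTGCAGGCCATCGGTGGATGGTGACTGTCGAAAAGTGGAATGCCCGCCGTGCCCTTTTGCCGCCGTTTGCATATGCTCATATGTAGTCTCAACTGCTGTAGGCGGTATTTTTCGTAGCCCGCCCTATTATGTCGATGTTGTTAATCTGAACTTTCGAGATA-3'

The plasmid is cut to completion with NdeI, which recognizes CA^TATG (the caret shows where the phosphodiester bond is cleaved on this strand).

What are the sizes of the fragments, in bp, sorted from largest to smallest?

NdeI sites (CATATG) start at positions 88, 96.
NdeI cuts after base 2 of each site, so after positions 89, 97.
Circular molecule, 2 cuts → 2 fragments:
  90–97 → 8 bp
  98–179 then 1–89 → 82 + 89 = 171 bp
Sorted largest to smallest: 171, 8 bp.

171, 8 bp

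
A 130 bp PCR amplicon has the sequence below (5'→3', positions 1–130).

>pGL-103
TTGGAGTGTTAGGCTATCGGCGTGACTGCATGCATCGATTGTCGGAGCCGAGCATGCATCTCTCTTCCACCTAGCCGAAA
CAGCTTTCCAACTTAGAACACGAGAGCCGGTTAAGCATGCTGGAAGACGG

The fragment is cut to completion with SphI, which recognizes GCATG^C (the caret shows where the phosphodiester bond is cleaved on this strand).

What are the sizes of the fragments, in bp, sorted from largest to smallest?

SphI sites (GCATGC) start at positions 28, 52, 115.
SphI cuts after base 5 of each site (before the last base), so after positions 32, 56, 119.
Linear molecule, 3 cuts → 4 fragments:
  1–32 → 32 bp
  33–56 → 24 bp
  57–119 → 63 bp
  120–130 → 11 bp
Sorted largest to smallest: 63, 32, 24, 11 bp.

63, 32, 24, 11 bp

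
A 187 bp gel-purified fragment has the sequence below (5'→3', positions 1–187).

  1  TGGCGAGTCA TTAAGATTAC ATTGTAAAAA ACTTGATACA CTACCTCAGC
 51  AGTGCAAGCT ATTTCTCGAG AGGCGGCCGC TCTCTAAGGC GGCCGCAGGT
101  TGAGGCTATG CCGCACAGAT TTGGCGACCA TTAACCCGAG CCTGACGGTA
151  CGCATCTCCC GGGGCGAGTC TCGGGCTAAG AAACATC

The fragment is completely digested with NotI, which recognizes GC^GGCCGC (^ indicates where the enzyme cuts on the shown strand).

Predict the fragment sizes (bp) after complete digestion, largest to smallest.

NotI sites (GCGGCCGC) start at positions 73, 89.
NotI cuts after base 2 of each site, so after positions 74, 90.
Linear molecule, 2 cuts → 3 fragments:
  1–74 → 74 bp
  75–90 → 16 bp
  91–187 → 97 bp
Sorted largest to smallest: 97, 74, 16 bp.

97, 74, 16 bp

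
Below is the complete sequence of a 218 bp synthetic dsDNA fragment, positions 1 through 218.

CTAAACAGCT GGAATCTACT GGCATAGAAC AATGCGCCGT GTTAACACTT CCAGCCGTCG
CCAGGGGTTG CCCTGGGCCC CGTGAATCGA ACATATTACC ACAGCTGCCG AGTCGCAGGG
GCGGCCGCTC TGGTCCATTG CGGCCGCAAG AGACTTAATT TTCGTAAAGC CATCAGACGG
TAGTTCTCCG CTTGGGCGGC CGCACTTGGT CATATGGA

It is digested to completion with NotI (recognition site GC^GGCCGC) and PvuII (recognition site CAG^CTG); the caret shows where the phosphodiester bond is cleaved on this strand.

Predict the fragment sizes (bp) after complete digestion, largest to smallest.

NotI sites (GCGGCCGC) start at positions 121, 140, 196.
NotI cuts after base 2 of each site, so after positions 122, 141, 197.
PvuII sites (CAGCTG) start at positions 6, 102.
PvuII cuts after base 3 of each site, so after positions 8, 104.
Combined cut positions: 8, 104, 122, 141, 197.
Linear molecule, 5 cuts → 6 fragments:
  1–8 → 8 bp
  9–104 → 96 bp
  105–122 → 18 bp
  123–141 → 19 bp
  142–197 → 56 bp
  198–218 → 21 bp
Sorted largest to smallest: 96, 56, 21, 19, 18, 8 bp.

96, 56, 21, 19, 18, 8 bp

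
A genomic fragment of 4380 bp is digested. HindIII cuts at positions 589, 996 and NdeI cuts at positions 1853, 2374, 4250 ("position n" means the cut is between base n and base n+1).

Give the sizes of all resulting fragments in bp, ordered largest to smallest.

1876, 857, 589, 521, 407, 130 bp

Combined cut positions (sorted): 589, 996, 1853, 2374, 4250.
Linear molecule, 5 cuts → 6 fragments:
  589 − 0 = 589 bp
  996 − 589 = 407 bp
  1853 − 996 = 857 bp
  2374 − 1853 = 521 bp
  4250 − 2374 = 1876 bp
  4380 − 4250 = 130 bp
Sorted largest to smallest: 1876, 857, 589, 521, 407, 130 bp.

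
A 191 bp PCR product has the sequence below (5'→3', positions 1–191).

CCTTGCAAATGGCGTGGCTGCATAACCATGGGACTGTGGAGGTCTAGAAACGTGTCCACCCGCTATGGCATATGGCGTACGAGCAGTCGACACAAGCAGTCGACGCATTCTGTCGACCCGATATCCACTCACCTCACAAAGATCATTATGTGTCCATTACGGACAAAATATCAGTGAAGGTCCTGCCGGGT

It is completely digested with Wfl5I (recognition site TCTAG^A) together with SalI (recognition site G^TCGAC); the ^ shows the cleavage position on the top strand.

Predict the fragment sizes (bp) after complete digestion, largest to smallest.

The Wfl5I site (TCTAGA) starts at position 43.
Wfl5I cuts after base 5 of each site (before the last base), so after position 47.
SalI sites (GTCGAC) start at positions 86, 99, 112.
SalI cuts after the first base of each site, so after positions 86, 99, 112.
Combined cut positions: 47, 86, 99, 112.
Linear molecule, 4 cuts → 5 fragments:
  1–47 → 47 bp
  48–86 → 39 bp
  87–99 → 13 bp
  100–112 → 13 bp
  113–191 → 79 bp
Sorted largest to smallest: 79, 47, 39, 13, 13 bp.

79, 47, 39, 13, 13 bp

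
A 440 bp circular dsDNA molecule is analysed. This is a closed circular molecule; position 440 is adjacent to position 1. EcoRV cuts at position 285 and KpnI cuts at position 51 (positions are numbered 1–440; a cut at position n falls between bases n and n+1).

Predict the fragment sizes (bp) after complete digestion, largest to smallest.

Combined cut positions (sorted): 51, 285.
Circular molecule, 2 cuts → 2 fragments:
  285 − 51 = 234 bp
  wrap: 440 − 285 + 51 = 206 bp
Sorted largest to smallest: 234, 206 bp.

234, 206 bp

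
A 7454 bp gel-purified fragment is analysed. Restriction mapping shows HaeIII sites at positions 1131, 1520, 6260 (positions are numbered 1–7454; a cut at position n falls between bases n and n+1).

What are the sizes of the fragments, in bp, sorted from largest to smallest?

Linear molecule, 3 cuts → 4 fragments:
  1131 − 0 = 1131 bp
  1520 − 1131 = 389 bp
  6260 − 1520 = 4740 bp
  7454 − 6260 = 1194 bp
Sorted largest to smallest: 4740, 1194, 1131, 389 bp.

4740, 1194, 1131, 389 bp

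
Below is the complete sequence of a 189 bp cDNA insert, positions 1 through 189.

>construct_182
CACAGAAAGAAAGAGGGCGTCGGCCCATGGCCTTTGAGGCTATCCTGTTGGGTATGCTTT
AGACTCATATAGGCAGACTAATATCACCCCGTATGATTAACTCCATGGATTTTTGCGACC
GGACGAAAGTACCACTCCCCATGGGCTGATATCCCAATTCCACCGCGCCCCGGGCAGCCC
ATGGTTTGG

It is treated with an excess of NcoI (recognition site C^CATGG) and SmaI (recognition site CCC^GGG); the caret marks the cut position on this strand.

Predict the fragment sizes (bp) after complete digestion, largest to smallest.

NcoI sites (CCATGG) start at positions 25, 103, 139, 179.
NcoI cuts after the first base of each site, so after positions 25, 103, 139, 179.
The SmaI site (CCCGGG) starts at position 169.
SmaI cuts after base 3 of each site, so after position 171.
Combined cut positions: 25, 103, 139, 171, 179.
Linear molecule, 5 cuts → 6 fragments:
  1–25 → 25 bp
  26–103 → 78 bp
  104–139 → 36 bp
  140–171 → 32 bp
  172–179 → 8 bp
  180–189 → 10 bp
Sorted largest to smallest: 78, 36, 32, 25, 10, 8 bp.

78, 36, 32, 25, 10, 8 bp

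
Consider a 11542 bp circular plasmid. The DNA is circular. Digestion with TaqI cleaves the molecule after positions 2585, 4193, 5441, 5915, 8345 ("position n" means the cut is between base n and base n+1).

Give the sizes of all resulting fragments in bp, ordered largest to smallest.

Circular molecule, 5 cuts → 5 fragments:
  4193 − 2585 = 1608 bp
  5441 − 4193 = 1248 bp
  5915 − 5441 = 474 bp
  8345 − 5915 = 2430 bp
  wrap: 11542 − 8345 + 2585 = 5782 bp
Sorted largest to smallest: 5782, 2430, 1608, 1248, 474 bp.

5782, 2430, 1608, 1248, 474 bp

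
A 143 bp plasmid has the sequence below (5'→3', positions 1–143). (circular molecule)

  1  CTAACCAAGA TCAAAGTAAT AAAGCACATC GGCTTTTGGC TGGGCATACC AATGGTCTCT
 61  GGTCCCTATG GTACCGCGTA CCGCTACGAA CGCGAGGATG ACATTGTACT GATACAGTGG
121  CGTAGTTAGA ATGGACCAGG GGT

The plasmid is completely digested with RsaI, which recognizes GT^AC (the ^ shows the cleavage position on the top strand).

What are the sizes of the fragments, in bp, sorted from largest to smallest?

108, 28, 7 bp

RsaI sites (GTAC) start at positions 71, 78, 106.
RsaI cuts after base 2 of each site, so after positions 72, 79, 107.
Circular molecule, 3 cuts → 3 fragments:
  73–79 → 7 bp
  80–107 → 28 bp
  108–143 then 1–72 → 36 + 72 = 108 bp
Sorted largest to smallest: 108, 28, 7 bp.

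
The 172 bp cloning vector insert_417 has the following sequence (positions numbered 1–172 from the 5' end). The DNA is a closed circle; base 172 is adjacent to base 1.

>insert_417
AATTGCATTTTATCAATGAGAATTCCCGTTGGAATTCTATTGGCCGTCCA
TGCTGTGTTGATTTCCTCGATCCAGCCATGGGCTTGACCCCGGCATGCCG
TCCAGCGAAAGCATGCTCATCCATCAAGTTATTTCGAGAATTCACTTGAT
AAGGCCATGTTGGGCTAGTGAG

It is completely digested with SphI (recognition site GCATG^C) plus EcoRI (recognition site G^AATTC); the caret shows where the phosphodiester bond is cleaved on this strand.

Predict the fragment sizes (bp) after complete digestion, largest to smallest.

65, 54, 23, 18, 12 bp

SphI sites (GCATGC) start at positions 93, 111.
SphI cuts after base 5 of each site (before the last base), so after positions 97, 115.
EcoRI sites (GAATTC) start at positions 20, 32, 138.
EcoRI cuts after the first base of each site, so after positions 20, 32, 138.
Combined cut positions: 20, 32, 97, 115, 138.
Circular molecule, 5 cuts → 5 fragments:
  21–32 → 12 bp
  33–97 → 65 bp
  98–115 → 18 bp
  116–138 → 23 bp
  139–172 then 1–20 → 34 + 20 = 54 bp
Sorted largest to smallest: 65, 54, 23, 18, 12 bp.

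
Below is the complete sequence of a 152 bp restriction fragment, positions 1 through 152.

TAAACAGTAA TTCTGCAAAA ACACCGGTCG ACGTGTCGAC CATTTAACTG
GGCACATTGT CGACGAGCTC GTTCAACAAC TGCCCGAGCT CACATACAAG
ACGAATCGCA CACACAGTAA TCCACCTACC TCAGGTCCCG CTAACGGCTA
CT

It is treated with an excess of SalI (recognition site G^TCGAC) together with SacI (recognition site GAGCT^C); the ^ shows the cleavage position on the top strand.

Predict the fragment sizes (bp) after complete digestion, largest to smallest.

SalI sites (GTCGAC) start at positions 27, 35, 59.
SalI cuts after the first base of each site, so after positions 27, 35, 59.
SacI sites (GAGCTC) start at positions 65, 86.
SacI cuts after base 5 of each site (before the last base), so after positions 69, 90.
Combined cut positions: 27, 35, 59, 69, 90.
Linear molecule, 5 cuts → 6 fragments:
  1–27 → 27 bp
  28–35 → 8 bp
  36–59 → 24 bp
  60–69 → 10 bp
  70–90 → 21 bp
  91–152 → 62 bp
Sorted largest to smallest: 62, 27, 24, 21, 10, 8 bp.

62, 27, 24, 21, 10, 8 bp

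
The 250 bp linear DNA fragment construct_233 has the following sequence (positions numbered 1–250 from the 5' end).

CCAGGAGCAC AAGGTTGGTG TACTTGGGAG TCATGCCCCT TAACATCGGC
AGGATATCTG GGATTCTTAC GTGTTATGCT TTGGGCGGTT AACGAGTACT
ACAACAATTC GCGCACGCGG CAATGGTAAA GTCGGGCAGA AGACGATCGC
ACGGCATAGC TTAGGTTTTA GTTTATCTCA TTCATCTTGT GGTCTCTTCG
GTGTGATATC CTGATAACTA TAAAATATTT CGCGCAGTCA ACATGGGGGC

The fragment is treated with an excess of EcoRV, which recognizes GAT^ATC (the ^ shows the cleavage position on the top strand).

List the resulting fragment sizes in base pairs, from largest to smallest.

152, 55, 43 bp

EcoRV sites (GATATC) start at positions 53, 205.
EcoRV cuts after base 3 of each site, so after positions 55, 207.
Linear molecule, 2 cuts → 3 fragments:
  1–55 → 55 bp
  56–207 → 152 bp
  208–250 → 43 bp
Sorted largest to smallest: 152, 55, 43 bp.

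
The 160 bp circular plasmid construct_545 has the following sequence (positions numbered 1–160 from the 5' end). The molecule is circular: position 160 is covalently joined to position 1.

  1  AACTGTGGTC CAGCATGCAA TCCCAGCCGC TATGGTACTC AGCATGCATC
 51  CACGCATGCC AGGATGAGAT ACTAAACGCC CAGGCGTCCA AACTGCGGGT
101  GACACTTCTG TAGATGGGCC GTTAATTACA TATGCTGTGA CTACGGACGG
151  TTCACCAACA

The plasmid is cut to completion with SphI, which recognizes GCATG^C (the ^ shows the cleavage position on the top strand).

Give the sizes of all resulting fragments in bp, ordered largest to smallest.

SphI sites (GCATGC) start at positions 13, 42, 54.
SphI cuts after base 5 of each site (before the last base), so after positions 17, 46, 58.
Circular molecule, 3 cuts → 3 fragments:
  18–46 → 29 bp
  47–58 → 12 bp
  59–160 then 1–17 → 102 + 17 = 119 bp
Sorted largest to smallest: 119, 29, 12 bp.

119, 29, 12 bp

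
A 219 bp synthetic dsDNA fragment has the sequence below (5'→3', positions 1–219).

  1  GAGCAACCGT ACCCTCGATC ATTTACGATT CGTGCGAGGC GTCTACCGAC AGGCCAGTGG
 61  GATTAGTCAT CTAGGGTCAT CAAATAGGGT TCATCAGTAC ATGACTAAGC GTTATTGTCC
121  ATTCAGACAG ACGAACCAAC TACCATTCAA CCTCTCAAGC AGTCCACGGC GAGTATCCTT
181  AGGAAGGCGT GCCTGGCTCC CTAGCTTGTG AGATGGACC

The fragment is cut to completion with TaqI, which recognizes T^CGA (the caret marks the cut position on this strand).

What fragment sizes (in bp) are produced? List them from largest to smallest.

204, 15 bp

The TaqI site (TCGA) starts at position 15.
TaqI cuts after the first base of each site, so after position 15.
Linear molecule, 1 cut → 2 fragments:
  1–15 → 15 bp
  16–219 → 204 bp
Sorted largest to smallest: 204, 15 bp.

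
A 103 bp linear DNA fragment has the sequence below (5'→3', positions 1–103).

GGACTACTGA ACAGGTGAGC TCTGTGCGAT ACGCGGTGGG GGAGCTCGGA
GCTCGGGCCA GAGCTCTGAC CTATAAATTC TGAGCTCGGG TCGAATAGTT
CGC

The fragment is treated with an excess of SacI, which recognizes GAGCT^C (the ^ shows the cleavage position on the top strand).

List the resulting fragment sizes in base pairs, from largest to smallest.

25, 21, 21, 17, 12, 7 bp

SacI sites (GAGCTC) start at positions 17, 42, 49, 61, 82.
SacI cuts after base 5 of each site (before the last base), so after positions 21, 46, 53, 65, 86.
Linear molecule, 5 cuts → 6 fragments:
  1–21 → 21 bp
  22–46 → 25 bp
  47–53 → 7 bp
  54–65 → 12 bp
  66–86 → 21 bp
  87–103 → 17 bp
Sorted largest to smallest: 25, 21, 21, 17, 12, 7 bp.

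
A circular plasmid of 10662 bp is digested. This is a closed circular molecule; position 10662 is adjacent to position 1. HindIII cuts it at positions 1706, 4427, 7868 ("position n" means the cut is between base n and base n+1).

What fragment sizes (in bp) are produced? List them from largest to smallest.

Circular molecule, 3 cuts → 3 fragments:
  4427 − 1706 = 2721 bp
  7868 − 4427 = 3441 bp
  wrap: 10662 − 7868 + 1706 = 4500 bp
Sorted largest to smallest: 4500, 3441, 2721 bp.

4500, 3441, 2721 bp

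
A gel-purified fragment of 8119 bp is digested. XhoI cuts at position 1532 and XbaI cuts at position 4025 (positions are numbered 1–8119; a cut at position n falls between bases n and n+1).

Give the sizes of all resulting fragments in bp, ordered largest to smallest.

Combined cut positions (sorted): 1532, 4025.
Linear molecule, 2 cuts → 3 fragments:
  1532 − 0 = 1532 bp
  4025 − 1532 = 2493 bp
  8119 − 4025 = 4094 bp
Sorted largest to smallest: 4094, 2493, 1532 bp.

4094, 2493, 1532 bp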